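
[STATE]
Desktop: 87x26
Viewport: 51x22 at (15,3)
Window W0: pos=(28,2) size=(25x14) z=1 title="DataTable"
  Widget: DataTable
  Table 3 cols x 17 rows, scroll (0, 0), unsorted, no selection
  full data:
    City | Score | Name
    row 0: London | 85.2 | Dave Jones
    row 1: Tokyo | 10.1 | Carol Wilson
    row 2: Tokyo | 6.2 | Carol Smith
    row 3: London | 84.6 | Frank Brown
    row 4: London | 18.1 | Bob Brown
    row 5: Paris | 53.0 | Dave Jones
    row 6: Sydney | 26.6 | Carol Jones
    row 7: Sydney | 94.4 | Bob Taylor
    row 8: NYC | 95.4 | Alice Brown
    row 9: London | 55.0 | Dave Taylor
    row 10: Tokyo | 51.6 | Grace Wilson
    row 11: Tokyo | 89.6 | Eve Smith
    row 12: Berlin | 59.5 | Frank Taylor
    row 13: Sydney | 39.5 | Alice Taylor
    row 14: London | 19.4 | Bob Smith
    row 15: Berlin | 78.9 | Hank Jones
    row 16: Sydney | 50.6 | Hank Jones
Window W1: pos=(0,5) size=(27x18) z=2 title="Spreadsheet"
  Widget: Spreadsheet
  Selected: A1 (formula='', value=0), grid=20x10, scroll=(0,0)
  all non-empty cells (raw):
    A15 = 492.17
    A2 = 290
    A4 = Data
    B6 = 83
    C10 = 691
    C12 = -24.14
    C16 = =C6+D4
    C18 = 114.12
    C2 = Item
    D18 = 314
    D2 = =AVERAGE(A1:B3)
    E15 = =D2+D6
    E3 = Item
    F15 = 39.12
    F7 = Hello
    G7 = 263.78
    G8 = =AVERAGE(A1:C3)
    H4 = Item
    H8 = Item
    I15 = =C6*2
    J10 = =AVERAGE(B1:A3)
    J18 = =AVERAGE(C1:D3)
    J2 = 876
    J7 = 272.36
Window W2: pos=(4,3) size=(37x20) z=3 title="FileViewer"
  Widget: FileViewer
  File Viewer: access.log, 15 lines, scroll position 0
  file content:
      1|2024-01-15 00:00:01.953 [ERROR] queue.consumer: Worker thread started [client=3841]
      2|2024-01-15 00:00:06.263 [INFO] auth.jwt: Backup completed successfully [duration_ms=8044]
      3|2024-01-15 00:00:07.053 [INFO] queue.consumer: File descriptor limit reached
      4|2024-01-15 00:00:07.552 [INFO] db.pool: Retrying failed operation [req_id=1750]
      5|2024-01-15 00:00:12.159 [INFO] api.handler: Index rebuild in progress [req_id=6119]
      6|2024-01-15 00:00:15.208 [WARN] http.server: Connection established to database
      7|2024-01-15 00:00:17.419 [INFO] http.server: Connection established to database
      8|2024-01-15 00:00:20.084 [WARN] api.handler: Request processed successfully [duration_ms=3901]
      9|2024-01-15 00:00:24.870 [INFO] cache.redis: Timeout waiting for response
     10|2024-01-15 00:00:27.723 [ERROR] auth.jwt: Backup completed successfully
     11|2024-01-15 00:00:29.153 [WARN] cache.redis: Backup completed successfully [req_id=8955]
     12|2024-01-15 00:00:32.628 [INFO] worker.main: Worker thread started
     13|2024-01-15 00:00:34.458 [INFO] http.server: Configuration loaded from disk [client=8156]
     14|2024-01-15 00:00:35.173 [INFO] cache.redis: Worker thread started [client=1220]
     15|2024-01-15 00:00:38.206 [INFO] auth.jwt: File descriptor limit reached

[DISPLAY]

━━━━━━━━━━━━━━━━━━━━━━━━━┓           ┃             
r                        ┃───────────┨             
─────────────────────────┨│Name      ┃             
 00:00:01.953 [ERROR] qu▲┃┼──────────┃             
 00:00:06.263 [INFO] aut█┃│Dave Jones┃             
 00:00:07.053 [INFO] que░┃│Carol Wils┃             
 00:00:07.552 [INFO] db.░┃│Carol Smit┃             
 00:00:12.159 [INFO] api░┃│Frank Brow┃             
 00:00:15.208 [WARN] htt░┃│Bob Brown ┃             
 00:00:17.419 [INFO] htt░┃│Dave Jones┃             
 00:00:20.084 [WARN] api░┃│Carol Jone┃             
 00:00:24.870 [INFO] cac░┃│Bob Taylor┃             
 00:00:27.723 [ERROR] au░┃━━━━━━━━━━━┛             
 00:00:29.153 [WARN] cac░┃                         
 00:00:32.628 [INFO] wor░┃                         
 00:00:34.458 [INFO] htt░┃                         
 00:00:35.173 [INFO] cac░┃                         
 00:00:38.206 [INFO] aut░┃                         
                        ▼┃                         
━━━━━━━━━━━━━━━━━━━━━━━━━┛                         
                                                   
                                                   


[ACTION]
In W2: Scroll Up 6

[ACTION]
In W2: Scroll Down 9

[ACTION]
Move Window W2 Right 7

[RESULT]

━━━━━━━━━━━━━━━━━━━━━━━━━━━━━━━━┓    ┃             
leViewer                        ┃────┨             
────────────────────────────────┨    ┃             
4-01-15 00:00:01.953 [ERROR] qu▲┃────┃             
4-01-15 00:00:06.263 [INFO] aut█┃ones┃             
4-01-15 00:00:07.053 [INFO] que░┃Wils┃             
4-01-15 00:00:07.552 [INFO] db.░┃Smit┃             
4-01-15 00:00:12.159 [INFO] api░┃Brow┃             
4-01-15 00:00:15.208 [WARN] htt░┃own ┃             
4-01-15 00:00:17.419 [INFO] htt░┃ones┃             
4-01-15 00:00:20.084 [WARN] api░┃Jone┃             
4-01-15 00:00:24.870 [INFO] cac░┃ylor┃             
4-01-15 00:00:27.723 [ERROR] au░┃━━━━┛             
4-01-15 00:00:29.153 [WARN] cac░┃                  
4-01-15 00:00:32.628 [INFO] wor░┃                  
4-01-15 00:00:34.458 [INFO] htt░┃                  
4-01-15 00:00:35.173 [INFO] cac░┃                  
4-01-15 00:00:38.206 [INFO] aut░┃                  
                               ▼┃                  
━━━━━━━━━━━━━━━━━━━━━━━━━━━━━━━━┛                  
                                                   
                                                   


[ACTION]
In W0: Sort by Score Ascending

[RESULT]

━━━━━━━━━━━━━━━━━━━━━━━━━━━━━━━━┓    ┃             
leViewer                        ┃────┨             
────────────────────────────────┨    ┃             
4-01-15 00:00:01.953 [ERROR] qu▲┃────┃             
4-01-15 00:00:06.263 [INFO] aut█┃Smit┃             
4-01-15 00:00:07.053 [INFO] que░┃Wils┃             
4-01-15 00:00:07.552 [INFO] db.░┃own ┃             
4-01-15 00:00:12.159 [INFO] api░┃ith ┃             
4-01-15 00:00:15.208 [WARN] htt░┃Jone┃             
4-01-15 00:00:17.419 [INFO] htt░┃Tayl┃             
4-01-15 00:00:20.084 [WARN] api░┃ones┃             
4-01-15 00:00:24.870 [INFO] cac░┃Wils┃             
4-01-15 00:00:27.723 [ERROR] au░┃━━━━┛             
4-01-15 00:00:29.153 [WARN] cac░┃                  
4-01-15 00:00:32.628 [INFO] wor░┃                  
4-01-15 00:00:34.458 [INFO] htt░┃                  
4-01-15 00:00:35.173 [INFO] cac░┃                  
4-01-15 00:00:38.206 [INFO] aut░┃                  
                               ▼┃                  
━━━━━━━━━━━━━━━━━━━━━━━━━━━━━━━━┛                  
                                                   
                                                   


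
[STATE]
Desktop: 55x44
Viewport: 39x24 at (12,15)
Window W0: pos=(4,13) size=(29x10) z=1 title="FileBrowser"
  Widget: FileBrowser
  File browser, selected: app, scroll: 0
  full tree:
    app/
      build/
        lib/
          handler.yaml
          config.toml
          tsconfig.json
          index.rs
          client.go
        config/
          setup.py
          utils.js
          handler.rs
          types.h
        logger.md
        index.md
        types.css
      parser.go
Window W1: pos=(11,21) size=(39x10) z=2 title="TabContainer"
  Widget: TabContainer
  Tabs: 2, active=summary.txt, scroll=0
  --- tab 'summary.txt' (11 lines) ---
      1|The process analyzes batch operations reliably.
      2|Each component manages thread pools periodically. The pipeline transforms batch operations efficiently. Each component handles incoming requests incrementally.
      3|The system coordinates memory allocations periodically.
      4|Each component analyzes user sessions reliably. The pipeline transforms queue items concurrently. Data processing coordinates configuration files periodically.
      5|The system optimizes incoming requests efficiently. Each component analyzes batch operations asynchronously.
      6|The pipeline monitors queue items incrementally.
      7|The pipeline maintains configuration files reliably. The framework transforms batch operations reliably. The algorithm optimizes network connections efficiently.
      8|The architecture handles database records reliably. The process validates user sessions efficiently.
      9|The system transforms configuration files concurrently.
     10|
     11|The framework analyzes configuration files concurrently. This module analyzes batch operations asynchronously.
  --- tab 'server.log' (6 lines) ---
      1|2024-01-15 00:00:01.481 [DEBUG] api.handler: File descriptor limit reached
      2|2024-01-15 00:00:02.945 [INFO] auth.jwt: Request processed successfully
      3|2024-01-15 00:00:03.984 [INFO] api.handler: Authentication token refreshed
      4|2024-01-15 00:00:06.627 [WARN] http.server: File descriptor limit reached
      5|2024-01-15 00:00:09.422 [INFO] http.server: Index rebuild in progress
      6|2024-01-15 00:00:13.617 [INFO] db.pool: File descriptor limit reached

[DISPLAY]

────────────────────┨                  
pp/                 ┃                  
 build/             ┃                  
ser.go              ┃                  
                    ┃                  
                    ┃                  
━━━━━━━━━━━━━━━━━━━━━━━━━━━━━━━━━━━━━┓ 
 TabContainer                        ┃ 
─────────────────────────────────────┨ 
[summary.txt]│ server.log            ┃ 
─────────────────────────────────────┃ 
The process analyzes batch operations┃ 
Each component manages thread pools p┃ 
The system coordinates memory allocat┃ 
Each component analyzes user sessions┃ 
━━━━━━━━━━━━━━━━━━━━━━━━━━━━━━━━━━━━━┛ 
                                       
                                       
                                       
                                       
                                       
                                       
                                       
                                       


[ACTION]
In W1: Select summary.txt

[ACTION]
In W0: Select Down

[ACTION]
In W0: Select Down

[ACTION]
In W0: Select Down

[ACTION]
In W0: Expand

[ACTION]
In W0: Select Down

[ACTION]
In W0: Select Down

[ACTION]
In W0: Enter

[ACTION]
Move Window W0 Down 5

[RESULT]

                                       
                                       
                                       
━━━━━━━━━━━━━━━━━━━━┓                  
owser               ┃                  
────────────────────┨                  
━━━━━━━━━━━━━━━━━━━━━━━━━━━━━━━━━━━━━┓ 
 TabContainer                        ┃ 
─────────────────────────────────────┨ 
[summary.txt]│ server.log            ┃ 
─────────────────────────────────────┃ 
The process analyzes batch operations┃ 
Each component manages thread pools p┃ 
The system coordinates memory allocat┃ 
Each component analyzes user sessions┃ 
━━━━━━━━━━━━━━━━━━━━━━━━━━━━━━━━━━━━━┛ 
                                       
                                       
                                       
                                       
                                       
                                       
                                       
                                       


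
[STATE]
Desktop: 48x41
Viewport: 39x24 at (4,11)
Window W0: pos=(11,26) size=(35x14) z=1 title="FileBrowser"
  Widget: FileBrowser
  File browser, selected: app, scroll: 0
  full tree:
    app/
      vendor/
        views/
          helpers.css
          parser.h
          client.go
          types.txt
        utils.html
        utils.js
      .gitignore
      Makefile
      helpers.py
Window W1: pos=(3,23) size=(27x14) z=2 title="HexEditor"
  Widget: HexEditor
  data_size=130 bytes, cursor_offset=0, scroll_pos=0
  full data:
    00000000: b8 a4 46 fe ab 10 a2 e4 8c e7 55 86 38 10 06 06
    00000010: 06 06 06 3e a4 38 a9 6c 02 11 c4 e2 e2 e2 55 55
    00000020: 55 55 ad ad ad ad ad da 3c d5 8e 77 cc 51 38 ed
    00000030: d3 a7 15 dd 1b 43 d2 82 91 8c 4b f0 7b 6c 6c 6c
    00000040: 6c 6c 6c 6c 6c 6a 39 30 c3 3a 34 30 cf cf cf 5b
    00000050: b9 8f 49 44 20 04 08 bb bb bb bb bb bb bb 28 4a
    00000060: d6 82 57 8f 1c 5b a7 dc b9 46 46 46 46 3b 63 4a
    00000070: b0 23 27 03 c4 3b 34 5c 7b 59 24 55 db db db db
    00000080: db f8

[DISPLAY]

                                       
                                       
                                       
                                       
                                       
                                       
                                       
                                       
                                       
                                       
                                       
                                       
━━━━━━━━━━━━━━━━━━━━━━━━━┓             
 HexEditor               ┃             
─────────────────────────┨             
00000000  B8 a4 46 fe ab ┃━━━━━━━━━━━━━
00000010  06 06 06 3e a4 ┃             
00000020  55 55 ad ad ad ┃─────────────
00000030  d3 a7 15 dd 1b ┃             
00000040  6c 6c 6c 6c 6c ┃             
00000050  b9 8f 49 44 20 ┃             
00000060  d6 82 57 8f 1c ┃             
00000070  b0 23 27 03 c4 ┃             
00000080  db f8          ┃             


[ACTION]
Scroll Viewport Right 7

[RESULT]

                                       
                                       
                                       
                                       
                                       
                                       
                                       
                                       
                                       
                                       
                                       
                                       
━━━━━━━━━━━━━━━━━━━━┓                  
ditor               ┃                  
────────────────────┨                  
000  B8 a4 46 fe ab ┃━━━━━━━━━━━━━━━┓  
010  06 06 06 3e a4 ┃               ┃  
020  55 55 ad ad ad ┃───────────────┨  
030  d3 a7 15 dd 1b ┃               ┃  
040  6c 6c 6c 6c 6c ┃               ┃  
050  b9 8f 49 44 20 ┃               ┃  
060  d6 82 57 8f 1c ┃               ┃  
070  b0 23 27 03 c4 ┃               ┃  
080  db f8          ┃               ┃  


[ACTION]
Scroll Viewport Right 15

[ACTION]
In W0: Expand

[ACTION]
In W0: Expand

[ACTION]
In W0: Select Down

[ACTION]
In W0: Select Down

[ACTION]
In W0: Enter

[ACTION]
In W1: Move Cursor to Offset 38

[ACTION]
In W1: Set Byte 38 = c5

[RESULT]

                                       
                                       
                                       
                                       
                                       
                                       
                                       
                                       
                                       
                                       
                                       
                                       
━━━━━━━━━━━━━━━━━━━━┓                  
ditor               ┃                  
────────────────────┨                  
000  b8 a4 46 fe ab ┃━━━━━━━━━━━━━━━┓  
010  06 06 06 3e a4 ┃               ┃  
020  55 55 ad ad ad ┃───────────────┨  
030  d3 a7 15 dd 1b ┃               ┃  
040  6c 6c 6c 6c 6c ┃               ┃  
050  b9 8f 49 44 20 ┃               ┃  
060  d6 82 57 8f 1c ┃               ┃  
070  b0 23 27 03 c4 ┃               ┃  
080  db f8          ┃               ┃  


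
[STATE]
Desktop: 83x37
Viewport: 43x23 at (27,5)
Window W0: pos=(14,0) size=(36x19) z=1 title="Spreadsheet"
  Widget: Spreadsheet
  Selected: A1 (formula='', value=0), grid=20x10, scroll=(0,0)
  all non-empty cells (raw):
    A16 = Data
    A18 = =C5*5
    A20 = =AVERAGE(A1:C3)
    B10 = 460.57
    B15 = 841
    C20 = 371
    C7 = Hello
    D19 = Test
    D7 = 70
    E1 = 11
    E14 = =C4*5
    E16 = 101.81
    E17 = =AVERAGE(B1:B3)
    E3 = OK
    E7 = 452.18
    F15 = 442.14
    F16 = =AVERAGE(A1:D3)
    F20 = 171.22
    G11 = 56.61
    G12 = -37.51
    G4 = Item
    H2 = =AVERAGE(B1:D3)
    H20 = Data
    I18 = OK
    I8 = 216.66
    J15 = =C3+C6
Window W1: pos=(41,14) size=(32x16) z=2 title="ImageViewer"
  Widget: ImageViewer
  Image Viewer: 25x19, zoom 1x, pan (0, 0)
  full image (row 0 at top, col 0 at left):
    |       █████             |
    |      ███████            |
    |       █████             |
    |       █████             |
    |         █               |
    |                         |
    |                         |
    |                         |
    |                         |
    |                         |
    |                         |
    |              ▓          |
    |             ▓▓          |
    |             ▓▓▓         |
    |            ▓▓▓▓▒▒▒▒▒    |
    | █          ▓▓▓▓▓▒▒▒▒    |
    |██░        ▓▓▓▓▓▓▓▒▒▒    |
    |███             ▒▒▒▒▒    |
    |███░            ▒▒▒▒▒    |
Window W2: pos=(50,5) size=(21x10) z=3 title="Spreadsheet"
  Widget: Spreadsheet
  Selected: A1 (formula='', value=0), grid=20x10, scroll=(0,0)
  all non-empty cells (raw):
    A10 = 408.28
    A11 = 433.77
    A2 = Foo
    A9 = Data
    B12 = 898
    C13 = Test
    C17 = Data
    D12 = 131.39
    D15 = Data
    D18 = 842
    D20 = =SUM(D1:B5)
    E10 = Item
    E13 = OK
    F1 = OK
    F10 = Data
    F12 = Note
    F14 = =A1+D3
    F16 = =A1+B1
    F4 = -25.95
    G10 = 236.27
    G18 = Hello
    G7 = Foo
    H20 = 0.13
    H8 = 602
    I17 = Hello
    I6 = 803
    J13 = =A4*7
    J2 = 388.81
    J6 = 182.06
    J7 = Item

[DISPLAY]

----------------------┃┏━━━━━━━━━━━━━━━━━━━
       0       0      ┃┃ Spreadsheet       
       0       0      ┃┠───────────────────
       0       0      ┃┃A1:                
       0       0      ┃┃       A       B   
       0       0      ┃┃-------------------
       0       0      ┃┃  1      [0]       
       0Hello         ┃┃  2 Foo            
       0       0      ┃┃  3        0       
       0      ┏━━━━━━━━┗━━━━━━━━━━━━━━━━━━━
  460.57      ┃ ImageViewer                
       0      ┠────────────────────────────
       0      ┃       █████                
━━━━━━━━━━━━━━┃      ███████               
              ┃       █████                
              ┃       █████                
              ┃         █                  
              ┃                            
              ┃                            
              ┃                            
              ┃                            
              ┃                            
              ┃                            


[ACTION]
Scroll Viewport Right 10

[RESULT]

------------┃┏━━━━━━━━━━━━━━━━━━━┓         
     0      ┃┃ Spreadsheet       ┃         
     0      ┃┠───────────────────┨         
     0      ┃┃A1:                ┃         
     0      ┃┃       A       B   ┃         
     0      ┃┃-------------------┃         
     0      ┃┃  1      [0]       ┃         
llo         ┃┃  2 Foo            ┃         
     0      ┃┃  3        0       ┃         
    ┏━━━━━━━━┗━━━━━━━━━━━━━━━━━━━┛━┓       
    ┃ ImageViewer                  ┃       
    ┠──────────────────────────────┨       
    ┃       █████                  ┃       
━━━━┃      ███████                 ┃       
    ┃       █████                  ┃       
    ┃       █████                  ┃       
    ┃         █                    ┃       
    ┃                              ┃       
    ┃                              ┃       
    ┃                              ┃       
    ┃                              ┃       
    ┃                              ┃       
    ┃                              ┃       


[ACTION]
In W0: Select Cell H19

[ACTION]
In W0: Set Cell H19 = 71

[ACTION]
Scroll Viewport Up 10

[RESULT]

━━━━━━━━━━━━┓                              
            ┃                              
────────────┨                              
            ┃                              
 C       D  ┃                              
------------┃┏━━━━━━━━━━━━━━━━━━━┓         
     0      ┃┃ Spreadsheet       ┃         
     0      ┃┠───────────────────┨         
     0      ┃┃A1:                ┃         
     0      ┃┃       A       B   ┃         
     0      ┃┃-------------------┃         
     0      ┃┃  1      [0]       ┃         
llo         ┃┃  2 Foo            ┃         
     0      ┃┃  3        0       ┃         
    ┏━━━━━━━━┗━━━━━━━━━━━━━━━━━━━┛━┓       
    ┃ ImageViewer                  ┃       
    ┠──────────────────────────────┨       
    ┃       █████                  ┃       
━━━━┃      ███████                 ┃       
    ┃       █████                  ┃       
    ┃       █████                  ┃       
    ┃         █                    ┃       
    ┃                              ┃       


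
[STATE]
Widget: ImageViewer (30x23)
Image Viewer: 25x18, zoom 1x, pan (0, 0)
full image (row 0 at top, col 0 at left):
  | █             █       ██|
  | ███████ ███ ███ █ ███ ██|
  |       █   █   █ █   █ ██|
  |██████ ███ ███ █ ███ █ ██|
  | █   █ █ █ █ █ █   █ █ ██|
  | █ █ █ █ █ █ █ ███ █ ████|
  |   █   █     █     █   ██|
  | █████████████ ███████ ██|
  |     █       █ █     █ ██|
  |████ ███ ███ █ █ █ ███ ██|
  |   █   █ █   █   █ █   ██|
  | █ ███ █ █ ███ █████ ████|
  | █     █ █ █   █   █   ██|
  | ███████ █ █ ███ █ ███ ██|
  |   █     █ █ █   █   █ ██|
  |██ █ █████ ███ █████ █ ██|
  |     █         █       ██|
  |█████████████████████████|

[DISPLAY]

 █             █       ██     
 ███████ ███ ███ █ ███ ██     
       █   █   █ █   █ ██     
██████ ███ ███ █ ███ █ ██     
 █   █ █ █ █ █ █   █ █ ██     
 █ █ █ █ █ █ █ ███ █ ████     
   █   █     █     █   ██     
 █████████████ ███████ ██     
     █       █ █     █ ██     
████ ███ ███ █ █ █ ███ ██     
   █   █ █   █   █ █   ██     
 █ ███ █ █ ███ █████ ████     
 █     █ █ █   █   █   ██     
 ███████ █ █ ███ █ ███ ██     
   █     █ █ █   █   █ ██     
██ █ █████ ███ █████ █ ██     
     █         █       ██     
█████████████████████████     
                              
                              
                              
                              
                              


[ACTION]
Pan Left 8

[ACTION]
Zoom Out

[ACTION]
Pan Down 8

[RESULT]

     █       █ █     █ ██     
████ ███ ███ █ █ █ ███ ██     
   █   █ █   █   █ █   ██     
 █ ███ █ █ ███ █████ ████     
 █     █ █ █   █   █   ██     
 ███████ █ █ ███ █ ███ ██     
   █     █ █ █   █   █ ██     
██ █ █████ ███ █████ █ ██     
     █         █       ██     
█████████████████████████     
                              
                              
                              
                              
                              
                              
                              
                              
                              
                              
                              
                              
                              


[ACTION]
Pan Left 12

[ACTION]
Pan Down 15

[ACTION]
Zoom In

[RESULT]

  ██  ██████  ██  ██  ██████  
  ██          ██  ██  ██      
  ██          ██  ██  ██      
  ██████████████  ██  ██  ████
  ██████████████  ██  ██  ████
      ██          ██  ██  ██  
      ██          ██  ██  ██  
████  ██  ██████████  ██████  
████  ██  ██████████  ██████  
          ██                  
          ██                  
██████████████████████████████
██████████████████████████████
                              
                              
                              
                              
                              
                              
                              
                              
                              
                              


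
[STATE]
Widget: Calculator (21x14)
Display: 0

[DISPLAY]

                    0
┌───┬───┬───┬───┐    
│ 7 │ 8 │ 9 │ ÷ │    
├───┼───┼───┼───┤    
│ 4 │ 5 │ 6 │ × │    
├───┼───┼───┼───┤    
│ 1 │ 2 │ 3 │ - │    
├───┼───┼───┼───┤    
│ 0 │ . │ = │ + │    
├───┼───┼───┼───┤    
│ C │ MC│ MR│ M+│    
└───┴───┴───┴───┘    
                     
                     


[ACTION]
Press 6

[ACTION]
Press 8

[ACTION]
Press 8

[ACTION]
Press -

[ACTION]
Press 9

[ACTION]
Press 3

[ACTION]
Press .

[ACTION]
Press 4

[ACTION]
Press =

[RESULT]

                594.6
┌───┬───┬───┬───┐    
│ 7 │ 8 │ 9 │ ÷ │    
├───┼───┼───┼───┤    
│ 4 │ 5 │ 6 │ × │    
├───┼───┼───┼───┤    
│ 1 │ 2 │ 3 │ - │    
├───┼───┼───┼───┤    
│ 0 │ . │ = │ + │    
├───┼───┼───┼───┤    
│ C │ MC│ MR│ M+│    
└───┴───┴───┴───┘    
                     
                     


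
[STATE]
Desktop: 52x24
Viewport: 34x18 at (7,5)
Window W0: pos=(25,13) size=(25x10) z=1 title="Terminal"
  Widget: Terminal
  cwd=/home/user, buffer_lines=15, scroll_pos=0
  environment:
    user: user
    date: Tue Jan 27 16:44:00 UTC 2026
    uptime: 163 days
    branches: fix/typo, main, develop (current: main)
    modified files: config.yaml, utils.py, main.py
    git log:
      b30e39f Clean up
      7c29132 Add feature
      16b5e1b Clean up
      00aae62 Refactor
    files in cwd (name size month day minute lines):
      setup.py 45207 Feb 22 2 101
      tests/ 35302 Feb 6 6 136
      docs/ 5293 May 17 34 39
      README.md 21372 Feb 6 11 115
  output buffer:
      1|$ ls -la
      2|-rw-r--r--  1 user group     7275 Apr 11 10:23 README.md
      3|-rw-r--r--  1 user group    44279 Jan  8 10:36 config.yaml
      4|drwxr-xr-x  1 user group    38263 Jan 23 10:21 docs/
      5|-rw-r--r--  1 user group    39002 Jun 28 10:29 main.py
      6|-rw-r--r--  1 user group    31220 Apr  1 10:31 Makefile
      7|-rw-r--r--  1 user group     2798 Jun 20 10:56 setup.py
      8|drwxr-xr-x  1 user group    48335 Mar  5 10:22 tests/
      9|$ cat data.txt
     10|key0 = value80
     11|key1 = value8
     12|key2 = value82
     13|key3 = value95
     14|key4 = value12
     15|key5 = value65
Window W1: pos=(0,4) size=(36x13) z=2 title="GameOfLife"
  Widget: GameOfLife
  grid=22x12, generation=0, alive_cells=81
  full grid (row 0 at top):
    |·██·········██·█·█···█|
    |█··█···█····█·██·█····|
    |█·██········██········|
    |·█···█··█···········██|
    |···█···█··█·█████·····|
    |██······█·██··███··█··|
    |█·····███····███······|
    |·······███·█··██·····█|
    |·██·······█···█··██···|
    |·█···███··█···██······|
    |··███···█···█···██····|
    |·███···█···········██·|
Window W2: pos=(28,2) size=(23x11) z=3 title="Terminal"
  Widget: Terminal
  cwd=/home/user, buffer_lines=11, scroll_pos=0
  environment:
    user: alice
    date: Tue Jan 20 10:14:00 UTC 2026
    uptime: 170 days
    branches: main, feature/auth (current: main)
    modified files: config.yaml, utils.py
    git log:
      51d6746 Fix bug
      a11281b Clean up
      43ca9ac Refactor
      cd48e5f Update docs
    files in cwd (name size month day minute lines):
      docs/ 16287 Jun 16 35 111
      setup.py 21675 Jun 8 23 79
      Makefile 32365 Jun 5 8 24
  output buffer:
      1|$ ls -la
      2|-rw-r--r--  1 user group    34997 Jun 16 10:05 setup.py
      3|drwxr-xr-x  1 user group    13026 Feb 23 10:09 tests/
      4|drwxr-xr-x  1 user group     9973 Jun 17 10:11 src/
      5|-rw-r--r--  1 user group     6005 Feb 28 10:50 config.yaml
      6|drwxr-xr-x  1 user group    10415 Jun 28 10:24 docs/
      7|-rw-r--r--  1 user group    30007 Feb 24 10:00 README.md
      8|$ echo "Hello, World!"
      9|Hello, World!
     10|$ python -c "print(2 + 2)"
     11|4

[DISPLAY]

fLife                ┃$ ls -la    
─────────────────────┃-rw-r--r--  
                     ┃drwxr-xr-x  
······██········     ┃drwxr-xr-x  
··█···········██     ┃-rw-r--r--  
·█··█·█████·····     ┃drwxr-xr-x  
··█·██··███··█··     ┃-rw-r--r--  
███····███······     ┗━━━━━━━━━━━━
·███·█··██·····█            ┃━━━━━
····█···█··██···            ┃     
██··█···██······            ┃─────
━━━━━━━━━━━━━━━━━━━━━━━━━━━━┛     
                  ┃-rw-r--r--  1 u
                  ┃-rw-r--r--  1 u
                  ┃drwxr-xr-x  1 u
                  ┃-rw-r--r--  1 u
                  ┃-rw-r--r--  1 u
                  ┗━━━━━━━━━━━━━━━


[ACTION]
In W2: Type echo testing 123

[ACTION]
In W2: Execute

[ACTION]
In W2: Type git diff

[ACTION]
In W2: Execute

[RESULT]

fLife                ┃diff --git a
─────────────────────┃--- a/main.p
                     ┃+++ b/main.p
······██········     ┃@@ -1,3 +1,4
··█···········██     ┃+# updated  
·█··█·█████·····     ┃ import sys 
··█·██··███··█··     ┃$ █         
███····███······     ┗━━━━━━━━━━━━
·███·█··██·····█            ┃━━━━━
····█···█··██···            ┃     
██··█···██······            ┃─────
━━━━━━━━━━━━━━━━━━━━━━━━━━━━┛     
                  ┃-rw-r--r--  1 u
                  ┃-rw-r--r--  1 u
                  ┃drwxr-xr-x  1 u
                  ┃-rw-r--r--  1 u
                  ┃-rw-r--r--  1 u
                  ┗━━━━━━━━━━━━━━━


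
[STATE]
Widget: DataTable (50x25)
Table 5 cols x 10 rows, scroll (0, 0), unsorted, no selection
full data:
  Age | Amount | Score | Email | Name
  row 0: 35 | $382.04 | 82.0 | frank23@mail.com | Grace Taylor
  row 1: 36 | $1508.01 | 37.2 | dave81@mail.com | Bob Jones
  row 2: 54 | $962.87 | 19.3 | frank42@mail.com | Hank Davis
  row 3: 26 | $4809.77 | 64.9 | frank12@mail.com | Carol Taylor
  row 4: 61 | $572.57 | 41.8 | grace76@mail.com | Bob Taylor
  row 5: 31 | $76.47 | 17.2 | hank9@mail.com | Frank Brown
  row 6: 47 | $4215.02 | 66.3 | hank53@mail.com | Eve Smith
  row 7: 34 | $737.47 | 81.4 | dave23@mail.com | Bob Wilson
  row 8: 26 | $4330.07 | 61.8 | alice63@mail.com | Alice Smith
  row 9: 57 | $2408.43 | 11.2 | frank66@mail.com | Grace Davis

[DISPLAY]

Age│Amount  │Score│Email           │Name          
───┼────────┼─────┼────────────────┼────────────  
35 │$382.04 │82.0 │frank23@mail.com│Grace Taylor  
36 │$1508.01│37.2 │dave81@mail.com │Bob Jones     
54 │$962.87 │19.3 │frank42@mail.com│Hank Davis    
26 │$4809.77│64.9 │frank12@mail.com│Carol Taylor  
61 │$572.57 │41.8 │grace76@mail.com│Bob Taylor    
31 │$76.47  │17.2 │hank9@mail.com  │Frank Brown   
47 │$4215.02│66.3 │hank53@mail.com │Eve Smith     
34 │$737.47 │81.4 │dave23@mail.com │Bob Wilson    
26 │$4330.07│61.8 │alice63@mail.com│Alice Smith   
57 │$2408.43│11.2 │frank66@mail.com│Grace Davis   
                                                  
                                                  
                                                  
                                                  
                                                  
                                                  
                                                  
                                                  
                                                  
                                                  
                                                  
                                                  
                                                  


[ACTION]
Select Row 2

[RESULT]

Age│Amount  │Score│Email           │Name          
───┼────────┼─────┼────────────────┼────────────  
35 │$382.04 │82.0 │frank23@mail.com│Grace Taylor  
36 │$1508.01│37.2 │dave81@mail.com │Bob Jones     
>4 │$962.87 │19.3 │frank42@mail.com│Hank Davis    
26 │$4809.77│64.9 │frank12@mail.com│Carol Taylor  
61 │$572.57 │41.8 │grace76@mail.com│Bob Taylor    
31 │$76.47  │17.2 │hank9@mail.com  │Frank Brown   
47 │$4215.02│66.3 │hank53@mail.com │Eve Smith     
34 │$737.47 │81.4 │dave23@mail.com │Bob Wilson    
26 │$4330.07│61.8 │alice63@mail.com│Alice Smith   
57 │$2408.43│11.2 │frank66@mail.com│Grace Davis   
                                                  
                                                  
                                                  
                                                  
                                                  
                                                  
                                                  
                                                  
                                                  
                                                  
                                                  
                                                  
                                                  


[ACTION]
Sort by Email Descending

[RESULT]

Age│Amount  │Score│Email          ▼│Name          
───┼────────┼─────┼────────────────┼────────────  
31 │$76.47  │17.2 │hank9@mail.com  │Frank Brown   
47 │$4215.02│66.3 │hank53@mail.com │Eve Smith     
>1 │$572.57 │41.8 │grace76@mail.com│Bob Taylor    
57 │$2408.43│11.2 │frank66@mail.com│Grace Davis   
54 │$962.87 │19.3 │frank42@mail.com│Hank Davis    
35 │$382.04 │82.0 │frank23@mail.com│Grace Taylor  
26 │$4809.77│64.9 │frank12@mail.com│Carol Taylor  
36 │$1508.01│37.2 │dave81@mail.com │Bob Jones     
34 │$737.47 │81.4 │dave23@mail.com │Bob Wilson    
26 │$4330.07│61.8 │alice63@mail.com│Alice Smith   
                                                  
                                                  
                                                  
                                                  
                                                  
                                                  
                                                  
                                                  
                                                  
                                                  
                                                  
                                                  
                                                  


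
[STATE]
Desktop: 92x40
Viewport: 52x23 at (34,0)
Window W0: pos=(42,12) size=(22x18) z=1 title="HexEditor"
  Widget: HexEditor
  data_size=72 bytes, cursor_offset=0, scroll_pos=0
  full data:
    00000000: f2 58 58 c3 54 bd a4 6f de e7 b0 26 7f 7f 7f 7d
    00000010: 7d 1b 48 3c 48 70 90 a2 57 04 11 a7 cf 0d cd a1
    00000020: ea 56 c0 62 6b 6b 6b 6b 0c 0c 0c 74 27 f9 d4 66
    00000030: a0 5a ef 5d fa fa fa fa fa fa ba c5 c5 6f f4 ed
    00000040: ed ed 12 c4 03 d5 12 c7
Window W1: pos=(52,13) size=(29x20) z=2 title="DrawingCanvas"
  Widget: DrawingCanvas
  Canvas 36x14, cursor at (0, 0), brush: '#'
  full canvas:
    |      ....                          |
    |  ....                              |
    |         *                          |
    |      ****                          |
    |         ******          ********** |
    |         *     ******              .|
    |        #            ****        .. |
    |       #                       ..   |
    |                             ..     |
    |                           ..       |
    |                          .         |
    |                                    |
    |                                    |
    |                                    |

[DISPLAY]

                                                    
                                                    
                                                    
                                                    
                                                    
                                                    
                                                    
                                                    
                                                    
                                                    
                                                    
                                                    
        ┏━━━━━━━━━━━━━━━━━━━━┓                      
        ┃ HexEdito┏━━━━━━━━━━━━━━━━━━━━━━━━━━━┓     
        ┠─────────┃ DrawingCanvas             ┃     
        ┃00000000 ┠───────────────────────────┨     
        ┃00000010 ┃+     ....                 ┃     
        ┃00000020 ┃  ....                     ┃     
        ┃00000030 ┃         *                 ┃     
        ┃00000040 ┃      ****                 ┃     
        ┃         ┃         ******          **┃     
        ┃         ┃         *     ******      ┃     
        ┃         ┃        #            ****  ┃     


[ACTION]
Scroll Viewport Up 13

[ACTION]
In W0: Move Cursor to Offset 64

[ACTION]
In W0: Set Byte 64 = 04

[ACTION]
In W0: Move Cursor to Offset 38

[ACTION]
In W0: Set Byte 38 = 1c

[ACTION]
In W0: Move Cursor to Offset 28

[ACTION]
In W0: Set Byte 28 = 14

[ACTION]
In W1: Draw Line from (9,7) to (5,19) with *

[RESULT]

                                                    
                                                    
                                                    
                                                    
                                                    
                                                    
                                                    
                                                    
                                                    
                                                    
                                                    
                                                    
        ┏━━━━━━━━━━━━━━━━━━━━┓                      
        ┃ HexEdito┏━━━━━━━━━━━━━━━━━━━━━━━━━━━┓     
        ┠─────────┃ DrawingCanvas             ┃     
        ┃00000000 ┠───────────────────────────┨     
        ┃00000010 ┃+     ....                 ┃     
        ┃00000020 ┃  ....                     ┃     
        ┃00000030 ┃         *                 ┃     
        ┃00000040 ┃      ****                 ┃     
        ┃         ┃         ******          **┃     
        ┃         ┃         *     ******      ┃     
        ┃         ┃        #      ***   ****  ┃     
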